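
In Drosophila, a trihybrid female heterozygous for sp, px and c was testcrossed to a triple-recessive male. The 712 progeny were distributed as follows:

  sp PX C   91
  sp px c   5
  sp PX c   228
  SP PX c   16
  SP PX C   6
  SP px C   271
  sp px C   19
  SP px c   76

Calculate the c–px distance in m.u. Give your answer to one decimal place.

The two most frequent reciprocal classes, SP px C and sp PX c, are the parental types, so the F1 was SP px C / sp PX c.
The two rarest classes, SP PX C and sp px c, are the double crossovers. Comparing them with the parentals, only the px allele has switched, so px is the middle locus and the order is c – px – sp.
Crossovers in the c–px interval produce the single-crossover classes SP px c and sp PX C (76 + 91 = 167) plus the double crossovers (11).
RF(c–px) = (167 + 11) / 712 = 178/712 = 0.2500 → 25.0 m.u.

25.0 m.u.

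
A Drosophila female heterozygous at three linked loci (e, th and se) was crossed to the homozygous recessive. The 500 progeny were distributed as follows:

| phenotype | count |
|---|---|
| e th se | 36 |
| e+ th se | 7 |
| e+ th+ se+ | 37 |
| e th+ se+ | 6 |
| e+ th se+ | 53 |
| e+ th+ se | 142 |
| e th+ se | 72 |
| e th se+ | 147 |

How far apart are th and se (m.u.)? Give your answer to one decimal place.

17.2 m.u.

The two most frequent reciprocal classes, e th se+ and e+ th+ se, are the parental types, so the F1 was e th se+ / e+ th+ se.
The two rarest classes, e th+ se+ and e+ th se, are the double crossovers. Comparing them with the parentals, only the th allele has switched, so th is the middle locus and the order is e – th – se.
Crossovers in the th–se interval produce the single-crossover classes e th se and e+ th+ se+ (36 + 37 = 73) plus the double crossovers (13).
RF(th–se) = (73 + 13) / 500 = 86/500 = 0.1720 → 17.2 m.u.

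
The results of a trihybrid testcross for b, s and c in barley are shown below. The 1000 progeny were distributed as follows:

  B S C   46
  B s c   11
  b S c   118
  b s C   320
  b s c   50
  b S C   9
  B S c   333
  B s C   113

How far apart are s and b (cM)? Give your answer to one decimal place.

The two most frequent reciprocal classes, b s C and B S c, are the parental types, so the F1 was b s C / B S c.
The two rarest classes, b S C and B s c, are the double crossovers. Comparing them with the parentals, only the s allele has switched, so s is the middle locus and the order is b – s – c.
Crossovers in the b–s interval produce the single-crossover classes B s C and b S c (113 + 118 = 231) plus the double crossovers (20).
RF(b–s) = (231 + 20) / 1000 = 251/1000 = 0.2510 → 25.1 cM.

25.1 cM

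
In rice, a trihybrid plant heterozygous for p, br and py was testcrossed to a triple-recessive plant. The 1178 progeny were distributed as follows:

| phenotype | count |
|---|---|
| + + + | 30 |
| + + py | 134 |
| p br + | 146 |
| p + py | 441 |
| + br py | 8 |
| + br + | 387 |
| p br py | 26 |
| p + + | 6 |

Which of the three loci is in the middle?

The two most frequent reciprocal classes, p + py and + br +, are the parental types, so the F1 was p + py / + br +.
The two rarest classes, p + + and + br py, are the double crossovers. Comparing them with the parentals, only the py allele has switched, so py is the middle locus and the order is br – py – p.

py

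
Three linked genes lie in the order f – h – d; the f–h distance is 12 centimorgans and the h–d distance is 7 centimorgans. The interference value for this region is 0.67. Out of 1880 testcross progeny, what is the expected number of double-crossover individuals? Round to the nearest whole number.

Map distances give recombination frequencies of 0.120 and 0.070 for the two intervals.
With interference 0.67 (so coincidence = 0.33), expected double-crossover frequency = 0.120 × 0.070 × 0.33 = 0.00277.
Expected number = 0.00277 × 1880 = 5.21 ≈ 5.

5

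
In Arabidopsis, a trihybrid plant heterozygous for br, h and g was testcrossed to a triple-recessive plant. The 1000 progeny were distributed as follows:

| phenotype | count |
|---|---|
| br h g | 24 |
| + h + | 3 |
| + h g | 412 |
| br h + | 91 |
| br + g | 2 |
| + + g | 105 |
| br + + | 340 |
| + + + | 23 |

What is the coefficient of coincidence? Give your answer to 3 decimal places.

The two most frequent reciprocal classes, + h g and br + +, are the parental types, so the F1 was + h g / br + +.
The two rarest classes, + h + and br + g, are the double crossovers. Comparing them with the parentals, only the g allele has switched, so g is the middle locus and the order is br – g – h.
br–g: (47 + 5)/1000 = 0.0520; g–h: (196 + 5)/1000 = 0.2010.
Expected DCO frequency = 0.0520 × 0.2010 ≈ 0.01045; observed = 5/1000 ≈ 0.00500.
Coefficient of coincidence = 0.00500/0.01045 ≈ 0.478.

0.478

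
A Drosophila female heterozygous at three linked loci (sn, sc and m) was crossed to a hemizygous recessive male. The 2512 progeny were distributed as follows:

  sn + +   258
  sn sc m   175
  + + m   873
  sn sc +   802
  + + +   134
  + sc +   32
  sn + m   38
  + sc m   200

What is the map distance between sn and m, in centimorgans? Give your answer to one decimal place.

15.1 centimorgans

The two most frequent reciprocal classes, + + m and sn sc +, are the parental types, so the F1 was + + m / sn sc +.
The two rarest classes, sn + m and + sc +, are the double crossovers. Comparing them with the parentals, only the sn allele has switched, so sn is the middle locus and the order is m – sn – sc.
Crossovers in the m–sn interval produce the single-crossover classes + + + and sn sc m (134 + 175 = 309) plus the double crossovers (70).
RF(m–sn) = (309 + 70) / 2512 = 379/2512 = 0.1509 → 15.1 centimorgans.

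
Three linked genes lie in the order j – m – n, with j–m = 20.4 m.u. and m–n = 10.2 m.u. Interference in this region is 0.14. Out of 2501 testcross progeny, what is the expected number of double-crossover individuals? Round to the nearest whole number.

Map distances give recombination frequencies of 0.204 and 0.102 for the two intervals.
With interference 0.14 (so coincidence = 0.86), expected double-crossover frequency = 0.204 × 0.102 × 0.86 = 0.01789.
Expected number = 0.01789 × 2501 = 44.76 ≈ 45.

45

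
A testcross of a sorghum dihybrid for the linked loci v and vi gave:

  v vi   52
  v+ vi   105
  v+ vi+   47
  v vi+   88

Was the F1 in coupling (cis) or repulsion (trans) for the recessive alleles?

The two most frequent classes are v+ vi (105) and v vi+ (88); these are the parental (non-recombinant) types.
So the F1 carried v+ vi on one chromosome and v vi+ on the other — the recessive alleles are on opposite chromosomes (trans / repulsion).

trans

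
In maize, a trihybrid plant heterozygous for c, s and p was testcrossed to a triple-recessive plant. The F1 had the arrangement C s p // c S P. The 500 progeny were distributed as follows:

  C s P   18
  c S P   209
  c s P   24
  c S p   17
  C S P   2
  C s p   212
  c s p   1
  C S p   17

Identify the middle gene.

c

The two rarest classes, c s p and C S P, are the double crossovers. Comparing them with the parentals, only the c allele has switched, so c is the middle locus and the order is p – c – s.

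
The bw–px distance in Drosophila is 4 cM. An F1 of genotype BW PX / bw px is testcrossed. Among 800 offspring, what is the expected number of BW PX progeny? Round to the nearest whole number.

384

A map distance of 4 cM corresponds to a recombination frequency of 0.040.
The F1 is BW PX / bw px, so BW PX is a parental gamete class with expected frequency (1 − r)/2 = 0.960/2 = 0.4800.
Expected number = 0.4800 × 800 = 384.00 ≈ 384.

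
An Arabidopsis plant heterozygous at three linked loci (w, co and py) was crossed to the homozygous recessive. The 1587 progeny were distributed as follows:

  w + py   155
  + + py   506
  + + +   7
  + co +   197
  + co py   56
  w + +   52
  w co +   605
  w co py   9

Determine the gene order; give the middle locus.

py

The two most frequent reciprocal classes, w co + and + + py, are the parental types, so the F1 was w co + / + + py.
The two rarest classes, w co py and + + +, are the double crossovers. Comparing them with the parentals, only the py allele has switched, so py is the middle locus and the order is co – py – w.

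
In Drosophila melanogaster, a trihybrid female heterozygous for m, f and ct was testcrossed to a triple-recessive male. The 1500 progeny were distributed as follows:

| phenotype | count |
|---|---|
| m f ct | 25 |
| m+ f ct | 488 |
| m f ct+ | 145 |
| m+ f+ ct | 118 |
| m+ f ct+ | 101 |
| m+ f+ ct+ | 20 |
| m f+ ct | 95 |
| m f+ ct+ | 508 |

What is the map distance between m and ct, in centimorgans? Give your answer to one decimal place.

16.1 centimorgans

The two most frequent reciprocal classes, m+ f ct and m f+ ct+, are the parental types, so the F1 was m+ f ct / m f+ ct+.
The two rarest classes, m f ct and m+ f+ ct+, are the double crossovers. Comparing them with the parentals, only the m allele has switched, so m is the middle locus and the order is ct – m – f.
Crossovers in the ct–m interval produce the single-crossover classes m+ f ct+ and m f+ ct (101 + 95 = 196) plus the double crossovers (45).
RF(ct–m) = (196 + 45) / 1500 = 241/1500 = 0.1607 → 16.1 centimorgans.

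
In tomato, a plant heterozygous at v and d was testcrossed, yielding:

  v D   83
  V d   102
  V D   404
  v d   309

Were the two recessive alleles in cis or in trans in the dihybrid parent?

cis

The two most frequent classes are V D (404) and v d (309); these are the parental (non-recombinant) types.
So the F1 carried V D on one chromosome and v d on the other — the recessive alleles are on the same chromosome (cis / coupling).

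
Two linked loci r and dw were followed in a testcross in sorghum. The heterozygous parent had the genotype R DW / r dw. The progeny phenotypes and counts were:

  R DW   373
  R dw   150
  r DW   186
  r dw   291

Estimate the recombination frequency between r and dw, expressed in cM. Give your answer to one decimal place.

33.6 cM

The recombinant classes are R dw and r DW: 150 + 186 = 336.
Recombination frequency = 336/1000 = 0.3360 ≈ 33.6%, i.e. 33.6 cM.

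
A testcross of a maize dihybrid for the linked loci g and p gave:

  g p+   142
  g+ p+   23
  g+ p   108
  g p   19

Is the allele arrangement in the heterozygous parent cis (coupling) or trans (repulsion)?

The two most frequent classes are g+ p (108) and g p+ (142); these are the parental (non-recombinant) types.
So the F1 carried g+ p on one chromosome and g p+ on the other — the recessive alleles are on opposite chromosomes (trans / repulsion).

trans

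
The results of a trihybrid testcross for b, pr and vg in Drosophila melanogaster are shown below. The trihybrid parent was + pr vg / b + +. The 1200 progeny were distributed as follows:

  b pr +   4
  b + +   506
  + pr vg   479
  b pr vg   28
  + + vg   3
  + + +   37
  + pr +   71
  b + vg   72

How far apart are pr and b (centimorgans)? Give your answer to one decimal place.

The two rarest classes, + + vg and b pr +, are the double crossovers. Comparing them with the parentals, only the pr allele has switched, so pr is the middle locus and the order is b – pr – vg.
Crossovers in the b–pr interval produce the single-crossover classes b pr vg and + + + (28 + 37 = 65) plus the double crossovers (7).
RF(b–pr) = (65 + 7) / 1200 = 72/1200 = 0.0600 → 6.0 centimorgans.

6.0 centimorgans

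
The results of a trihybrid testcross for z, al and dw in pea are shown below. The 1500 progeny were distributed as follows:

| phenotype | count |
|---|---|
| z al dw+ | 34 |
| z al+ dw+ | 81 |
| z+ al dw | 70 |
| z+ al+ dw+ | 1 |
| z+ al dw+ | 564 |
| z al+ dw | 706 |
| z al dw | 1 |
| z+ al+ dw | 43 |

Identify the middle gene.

al

The two most frequent reciprocal classes, z al+ dw and z+ al dw+, are the parental types, so the F1 was z al+ dw / z+ al dw+.
The two rarest classes, z al dw and z+ al+ dw+, are the double crossovers. Comparing them with the parentals, only the al allele has switched, so al is the middle locus and the order is z – al – dw.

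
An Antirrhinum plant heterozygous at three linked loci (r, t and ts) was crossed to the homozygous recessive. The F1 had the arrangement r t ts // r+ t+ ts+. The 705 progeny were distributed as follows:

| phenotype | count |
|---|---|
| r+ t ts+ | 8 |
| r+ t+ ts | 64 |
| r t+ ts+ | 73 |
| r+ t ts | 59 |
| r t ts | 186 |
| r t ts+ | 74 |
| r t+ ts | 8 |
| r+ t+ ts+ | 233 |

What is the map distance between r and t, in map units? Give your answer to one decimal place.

The two rarest classes, r t+ ts and r+ t ts+, are the double crossovers. Comparing them with the parentals, only the t allele has switched, so t is the middle locus and the order is r – t – ts.
Crossovers in the r–t interval produce the single-crossover classes r+ t ts and r t+ ts+ (59 + 73 = 132) plus the double crossovers (16).
RF(r–t) = (132 + 16) / 705 = 148/705 = 0.2099 → 21.0 map units.

21.0 map units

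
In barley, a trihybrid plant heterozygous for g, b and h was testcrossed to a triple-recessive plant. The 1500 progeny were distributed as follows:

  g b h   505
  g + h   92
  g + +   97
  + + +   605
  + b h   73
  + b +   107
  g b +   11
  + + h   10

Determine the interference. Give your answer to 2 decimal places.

0.25

The two most frequent reciprocal classes, g b h and + + +, are the parental types, so the F1 was g b h / + + +.
The two rarest classes, g b + and + + h, are the double crossovers. Comparing them with the parentals, only the h allele has switched, so h is the middle locus and the order is g – h – b.
g–h: (170 + 21)/1500 = 0.1273; h–b: (199 + 21)/1500 = 0.1467.
Expected DCO frequency = 0.1273 × 0.1467 ≈ 0.01867; observed = 21/1500 ≈ 0.01400.
Coefficient of coincidence = 0.01400/0.01867 ≈ 0.75; interference = 1 − 0.75 = 0.25.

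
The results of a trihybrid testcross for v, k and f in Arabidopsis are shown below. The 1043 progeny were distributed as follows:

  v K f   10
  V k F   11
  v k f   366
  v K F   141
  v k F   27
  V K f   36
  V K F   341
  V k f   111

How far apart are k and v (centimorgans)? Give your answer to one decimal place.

26.2 centimorgans

The two most frequent reciprocal classes, v k f and V K F, are the parental types, so the F1 was v k f / V K F.
The two rarest classes, v K f and V k F, are the double crossovers. Comparing them with the parentals, only the k allele has switched, so k is the middle locus and the order is f – k – v.
Crossovers in the k–v interval produce the single-crossover classes V k f and v K F (111 + 141 = 252) plus the double crossovers (21).
RF(k–v) = (252 + 21) / 1043 = 273/1043 = 0.2617 → 26.2 centimorgans.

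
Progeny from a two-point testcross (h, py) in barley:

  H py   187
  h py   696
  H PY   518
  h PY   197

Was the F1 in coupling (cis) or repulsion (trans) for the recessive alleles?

cis

The two most frequent classes are H PY (518) and h py (696); these are the parental (non-recombinant) types.
So the F1 carried H PY on one chromosome and h py on the other — the recessive alleles are on the same chromosome (cis / coupling).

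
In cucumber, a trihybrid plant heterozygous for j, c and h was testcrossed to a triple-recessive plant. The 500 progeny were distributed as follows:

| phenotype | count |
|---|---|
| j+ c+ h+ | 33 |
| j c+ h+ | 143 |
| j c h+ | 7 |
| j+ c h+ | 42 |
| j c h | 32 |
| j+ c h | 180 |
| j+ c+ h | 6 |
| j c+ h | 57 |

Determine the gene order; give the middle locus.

The two most frequent reciprocal classes, j+ c h and j c+ h+, are the parental types, so the F1 was j+ c h / j c+ h+.
The two rarest classes, j+ c+ h and j c h+, are the double crossovers. Comparing them with the parentals, only the c allele has switched, so c is the middle locus and the order is h – c – j.

c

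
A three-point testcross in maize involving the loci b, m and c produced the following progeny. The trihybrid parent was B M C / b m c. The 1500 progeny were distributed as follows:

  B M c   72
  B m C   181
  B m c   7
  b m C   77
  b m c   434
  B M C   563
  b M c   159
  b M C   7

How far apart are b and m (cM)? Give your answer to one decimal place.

The two rarest classes, b M C and B m c, are the double crossovers. Comparing them with the parentals, only the b allele has switched, so b is the middle locus and the order is c – b – m.
Crossovers in the b–m interval produce the single-crossover classes B m C and b M c (181 + 159 = 340) plus the double crossovers (14).
RF(b–m) = (340 + 14) / 1500 = 354/1500 = 0.2360 → 23.6 cM.

23.6 cM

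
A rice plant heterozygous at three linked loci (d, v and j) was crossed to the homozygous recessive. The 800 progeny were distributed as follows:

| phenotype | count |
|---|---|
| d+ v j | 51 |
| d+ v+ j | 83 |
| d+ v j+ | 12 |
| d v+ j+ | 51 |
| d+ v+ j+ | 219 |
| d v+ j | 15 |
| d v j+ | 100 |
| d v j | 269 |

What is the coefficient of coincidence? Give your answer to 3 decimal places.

The two most frequent reciprocal classes, d v j and d+ v+ j+, are the parental types, so the F1 was d v j / d+ v+ j+.
The two rarest classes, d v+ j and d+ v j+, are the double crossovers. Comparing them with the parentals, only the v allele has switched, so v is the middle locus and the order is j – v – d.
j–v: (183 + 27)/800 = 0.2625; v–d: (102 + 27)/800 = 0.1613.
Expected DCO frequency = 0.2625 × 0.1613 ≈ 0.04234; observed = 27/800 ≈ 0.03375.
Coefficient of coincidence = 0.03375/0.04234 ≈ 0.797.

0.797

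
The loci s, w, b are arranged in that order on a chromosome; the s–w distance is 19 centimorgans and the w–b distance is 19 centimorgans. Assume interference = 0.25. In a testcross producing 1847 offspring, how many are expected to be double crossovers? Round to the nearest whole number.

Map distances give recombination frequencies of 0.190 and 0.190 for the two intervals.
With interference 0.25 (so coincidence = 0.75), expected double-crossover frequency = 0.190 × 0.190 × 0.75 = 0.02708.
Expected number = 0.02708 × 1847 = 50.01 ≈ 50.

50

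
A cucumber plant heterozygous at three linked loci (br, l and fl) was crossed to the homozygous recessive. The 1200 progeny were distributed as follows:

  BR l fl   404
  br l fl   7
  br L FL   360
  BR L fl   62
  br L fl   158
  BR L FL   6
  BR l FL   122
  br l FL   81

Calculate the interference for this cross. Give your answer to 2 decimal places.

The two most frequent reciprocal classes, BR l fl and br L FL, are the parental types, so the F1 was BR l fl / br L FL.
The two rarest classes, br l fl and BR L FL, are the double crossovers. Comparing them with the parentals, only the br allele has switched, so br is the middle locus and the order is l – br – fl.
l–br: (143 + 13)/1200 = 0.1300; br–fl: (280 + 13)/1200 = 0.2442.
Expected DCO frequency = 0.1300 × 0.2442 ≈ 0.03175; observed = 13/1200 ≈ 0.01083.
Coefficient of coincidence = 0.01083/0.03175 ≈ 0.34; interference = 1 − 0.34 = 0.66.

0.66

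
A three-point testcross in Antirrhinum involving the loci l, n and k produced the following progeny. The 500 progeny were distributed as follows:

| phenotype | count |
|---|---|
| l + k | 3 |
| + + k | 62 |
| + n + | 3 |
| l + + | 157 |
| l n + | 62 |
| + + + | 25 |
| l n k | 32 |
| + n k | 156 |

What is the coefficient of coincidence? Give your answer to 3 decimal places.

The two most frequent reciprocal classes, l + + and + n k, are the parental types, so the F1 was l + + / + n k.
The two rarest classes, l + k and + n +, are the double crossovers. Comparing them with the parentals, only the k allele has switched, so k is the middle locus and the order is l – k – n.
l–k: (57 + 6)/500 = 0.1260; k–n: (124 + 6)/500 = 0.2600.
Expected DCO frequency = 0.1260 × 0.2600 ≈ 0.03276; observed = 6/500 ≈ 0.01200.
Coefficient of coincidence = 0.01200/0.03276 ≈ 0.366.

0.366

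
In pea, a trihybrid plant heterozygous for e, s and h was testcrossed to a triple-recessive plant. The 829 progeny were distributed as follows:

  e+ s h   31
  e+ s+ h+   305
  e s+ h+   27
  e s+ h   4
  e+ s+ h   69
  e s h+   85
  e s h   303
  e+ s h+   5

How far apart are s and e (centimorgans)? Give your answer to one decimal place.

8.1 centimorgans

The two most frequent reciprocal classes, e s h and e+ s+ h+, are the parental types, so the F1 was e s h / e+ s+ h+.
The two rarest classes, e s+ h and e+ s h+, are the double crossovers. Comparing them with the parentals, only the s allele has switched, so s is the middle locus and the order is h – s – e.
Crossovers in the s–e interval produce the single-crossover classes e+ s h and e s+ h+ (31 + 27 = 58) plus the double crossovers (9).
RF(s–e) = (58 + 9) / 829 = 67/829 = 0.0808 → 8.1 centimorgans.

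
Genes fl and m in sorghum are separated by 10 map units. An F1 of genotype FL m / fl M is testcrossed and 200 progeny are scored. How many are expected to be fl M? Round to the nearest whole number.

A map distance of 10 map units corresponds to a recombination frequency of 0.100.
The F1 is FL m / fl M, so fl M is a parental gamete class with expected frequency (1 − r)/2 = 0.900/2 = 0.4500.
Expected number = 0.4500 × 200 = 90.00 ≈ 90.

90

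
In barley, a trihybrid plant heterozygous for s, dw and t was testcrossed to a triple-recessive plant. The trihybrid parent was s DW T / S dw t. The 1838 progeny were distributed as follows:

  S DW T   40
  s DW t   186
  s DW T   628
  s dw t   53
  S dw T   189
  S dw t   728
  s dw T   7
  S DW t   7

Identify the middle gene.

The two rarest classes, s dw T and S DW t, are the double crossovers. Comparing them with the parentals, only the dw allele has switched, so dw is the middle locus and the order is s – dw – t.

dw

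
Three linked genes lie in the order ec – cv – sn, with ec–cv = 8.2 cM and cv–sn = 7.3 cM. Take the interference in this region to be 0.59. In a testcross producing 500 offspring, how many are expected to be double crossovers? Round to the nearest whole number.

1

Map distances give recombination frequencies of 0.082 and 0.073 for the two intervals.
With interference 0.59 (so coincidence = 0.41), expected double-crossover frequency = 0.082 × 0.073 × 0.41 = 0.00245.
Expected number = 0.00245 × 500 = 1.23 ≈ 1.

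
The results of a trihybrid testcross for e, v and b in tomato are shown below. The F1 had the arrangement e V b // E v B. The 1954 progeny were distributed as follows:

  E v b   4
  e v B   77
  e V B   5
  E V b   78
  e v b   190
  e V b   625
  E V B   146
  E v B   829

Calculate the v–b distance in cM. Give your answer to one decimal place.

The two rarest classes, e V B and E v b, are the double crossovers. Comparing them with the parentals, only the b allele has switched, so b is the middle locus and the order is v – b – e.
Crossovers in the v–b interval produce the single-crossover classes e v b and E V B (190 + 146 = 336) plus the double crossovers (9).
RF(v–b) = (336 + 9) / 1954 = 345/1954 = 0.1766 → 17.7 cM.

17.7 cM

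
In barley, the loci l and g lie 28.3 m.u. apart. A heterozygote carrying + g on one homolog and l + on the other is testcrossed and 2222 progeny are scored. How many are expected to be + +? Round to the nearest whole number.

314

A map distance of 28.3 m.u. corresponds to a recombination frequency of 0.283.
The F1 is + g / l +, so + + is a recombinant gamete class with expected frequency r/2 = 0.283/2 = 0.1415.
Expected number = 0.1415 × 2222 = 314.41 ≈ 314.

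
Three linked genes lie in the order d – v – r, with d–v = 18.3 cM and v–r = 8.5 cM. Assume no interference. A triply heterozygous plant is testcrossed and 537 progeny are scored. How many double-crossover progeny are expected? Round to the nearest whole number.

8

Map distances give recombination frequencies of 0.183 and 0.085 for the two intervals.
With no interference, expected double-crossover frequency = 0.183 × 0.085 = 0.01556.
Expected number = 0.01556 × 537 = 8.35 ≈ 8.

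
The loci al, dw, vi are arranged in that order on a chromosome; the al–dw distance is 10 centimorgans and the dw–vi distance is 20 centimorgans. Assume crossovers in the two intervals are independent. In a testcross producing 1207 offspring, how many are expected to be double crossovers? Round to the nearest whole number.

24

Map distances give recombination frequencies of 0.100 and 0.200 for the two intervals.
With no interference, expected double-crossover frequency = 0.100 × 0.200 = 0.02000.
Expected number = 0.02000 × 1207 = 24.14 ≈ 24.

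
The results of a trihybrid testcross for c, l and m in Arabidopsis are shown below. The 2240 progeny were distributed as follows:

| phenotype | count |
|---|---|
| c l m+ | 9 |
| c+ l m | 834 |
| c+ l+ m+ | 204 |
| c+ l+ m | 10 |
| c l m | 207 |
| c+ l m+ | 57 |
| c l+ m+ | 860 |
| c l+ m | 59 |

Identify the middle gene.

The two most frequent reciprocal classes, c+ l m and c l+ m+, are the parental types, so the F1 was c+ l m / c l+ m+.
The two rarest classes, c+ l+ m and c l m+, are the double crossovers. Comparing them with the parentals, only the l allele has switched, so l is the middle locus and the order is c – l – m.

l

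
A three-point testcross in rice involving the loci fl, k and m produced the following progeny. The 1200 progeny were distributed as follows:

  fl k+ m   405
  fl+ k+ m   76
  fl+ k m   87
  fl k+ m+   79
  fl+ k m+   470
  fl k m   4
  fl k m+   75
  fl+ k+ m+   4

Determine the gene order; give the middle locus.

The two most frequent reciprocal classes, fl k+ m and fl+ k m+, are the parental types, so the F1 was fl k+ m / fl+ k m+.
The two rarest classes, fl k m and fl+ k+ m+, are the double crossovers. Comparing them with the parentals, only the k allele has switched, so k is the middle locus and the order is m – k – fl.

k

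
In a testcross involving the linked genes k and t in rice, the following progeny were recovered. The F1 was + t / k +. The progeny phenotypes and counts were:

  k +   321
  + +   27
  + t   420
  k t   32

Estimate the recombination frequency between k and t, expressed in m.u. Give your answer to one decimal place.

The recombinant classes are + + and k t: 27 + 32 = 59.
Recombination frequency = 59/800 = 0.0737 ≈ 7.4%, i.e. 7.4 m.u.

7.4 m.u.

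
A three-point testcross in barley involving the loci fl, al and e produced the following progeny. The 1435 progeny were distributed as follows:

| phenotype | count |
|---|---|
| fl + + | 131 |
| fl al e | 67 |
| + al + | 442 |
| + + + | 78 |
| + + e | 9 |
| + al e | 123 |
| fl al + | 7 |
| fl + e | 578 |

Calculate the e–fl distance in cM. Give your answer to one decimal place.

18.8 cM

The two most frequent reciprocal classes, fl + e and + al +, are the parental types, so the F1 was fl + e / + al +.
The two rarest classes, + + e and fl al +, are the double crossovers. Comparing them with the parentals, only the fl allele has switched, so fl is the middle locus and the order is e – fl – al.
Crossovers in the e–fl interval produce the single-crossover classes fl + + and + al e (131 + 123 = 254) plus the double crossovers (16).
RF(e–fl) = (254 + 16) / 1435 = 270/1435 = 0.1882 → 18.8 cM.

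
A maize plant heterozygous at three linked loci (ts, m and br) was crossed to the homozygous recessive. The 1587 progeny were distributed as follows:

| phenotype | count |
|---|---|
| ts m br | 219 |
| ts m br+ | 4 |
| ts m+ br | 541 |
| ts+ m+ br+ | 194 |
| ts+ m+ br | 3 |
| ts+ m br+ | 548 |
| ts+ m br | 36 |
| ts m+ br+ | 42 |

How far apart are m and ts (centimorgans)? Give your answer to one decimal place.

26.5 centimorgans

The two most frequent reciprocal classes, ts m+ br and ts+ m br+, are the parental types, so the F1 was ts m+ br / ts+ m br+.
The two rarest classes, ts+ m+ br and ts m br+, are the double crossovers. Comparing them with the parentals, only the ts allele has switched, so ts is the middle locus and the order is m – ts – br.
Crossovers in the m–ts interval produce the single-crossover classes ts m br and ts+ m+ br+ (219 + 194 = 413) plus the double crossovers (7).
RF(m–ts) = (413 + 7) / 1587 = 420/1587 = 0.2647 → 26.5 centimorgans.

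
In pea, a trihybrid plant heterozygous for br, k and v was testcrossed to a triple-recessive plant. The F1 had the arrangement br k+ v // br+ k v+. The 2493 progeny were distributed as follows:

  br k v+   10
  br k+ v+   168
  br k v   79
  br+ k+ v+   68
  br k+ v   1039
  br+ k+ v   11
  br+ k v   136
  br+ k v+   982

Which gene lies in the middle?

br

The two rarest classes, br+ k+ v and br k v+, are the double crossovers. Comparing them with the parentals, only the br allele has switched, so br is the middle locus and the order is k – br – v.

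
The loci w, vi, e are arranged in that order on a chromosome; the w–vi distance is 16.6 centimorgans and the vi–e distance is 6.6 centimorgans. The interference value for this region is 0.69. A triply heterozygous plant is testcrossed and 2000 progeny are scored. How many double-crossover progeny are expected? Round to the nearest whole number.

Map distances give recombination frequencies of 0.166 and 0.066 for the two intervals.
With interference 0.69 (so coincidence = 0.31), expected double-crossover frequency = 0.166 × 0.066 × 0.31 = 0.00340.
Expected number = 0.00340 × 2000 = 6.79 ≈ 7.

7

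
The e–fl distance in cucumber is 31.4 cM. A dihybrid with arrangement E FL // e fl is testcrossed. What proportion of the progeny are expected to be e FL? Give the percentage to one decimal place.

15.7%

A map distance of 31.4 cM corresponds to a recombination frequency of 0.314.
The F1 is E FL / e fl, so e FL is a recombinant gamete class with expected frequency r/2 = 0.314/2 = 0.1570.
That is 0.1570 = 15.7% of the progeny.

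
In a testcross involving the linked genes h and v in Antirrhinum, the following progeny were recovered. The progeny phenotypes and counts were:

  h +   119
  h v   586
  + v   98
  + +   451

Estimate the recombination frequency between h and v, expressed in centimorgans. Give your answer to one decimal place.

17.3 centimorgans

The two most frequent classes, + + (451) and h v (586), are the parental types, so the F1 was + + / h v.
The recombinant classes are + v and h +: 98 + 119 = 217.
Recombination frequency = 217/1254 = 0.1730 ≈ 17.3%, i.e. 17.3 centimorgans.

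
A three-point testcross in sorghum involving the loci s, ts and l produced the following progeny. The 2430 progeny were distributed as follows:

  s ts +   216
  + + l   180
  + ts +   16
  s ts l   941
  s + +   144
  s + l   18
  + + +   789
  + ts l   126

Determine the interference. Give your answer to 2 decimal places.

The two most frequent reciprocal classes, + + + and s ts l, are the parental types, so the F1 was + + + / s ts l.
The two rarest classes, + ts + and s + l, are the double crossovers. Comparing them with the parentals, only the ts allele has switched, so ts is the middle locus and the order is s – ts – l.
s–ts: (270 + 34)/2430 = 0.1251; ts–l: (396 + 34)/2430 = 0.1770.
Expected DCO frequency = 0.1251 × 0.1770 ≈ 0.02214; observed = 34/2430 ≈ 0.01399.
Coefficient of coincidence = 0.01399/0.02214 ≈ 0.63; interference = 1 − 0.63 = 0.37.

0.37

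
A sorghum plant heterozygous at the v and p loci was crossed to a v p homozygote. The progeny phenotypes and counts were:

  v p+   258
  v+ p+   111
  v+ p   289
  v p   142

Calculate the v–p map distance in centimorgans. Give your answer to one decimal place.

The two most frequent classes, v+ p (289) and v p+ (258), are the parental types, so the F1 was v+ p / v p+.
The recombinant classes are v+ p+ and v p: 111 + 142 = 253.
Recombination frequency = 253/800 = 0.3162 ≈ 31.6%, i.e. 31.6 centimorgans.

31.6 centimorgans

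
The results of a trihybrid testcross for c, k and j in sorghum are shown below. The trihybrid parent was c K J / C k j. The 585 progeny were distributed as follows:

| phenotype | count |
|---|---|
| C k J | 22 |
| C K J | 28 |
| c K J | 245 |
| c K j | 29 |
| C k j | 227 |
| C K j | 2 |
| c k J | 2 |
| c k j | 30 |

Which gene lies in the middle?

The two rarest classes, c k J and C K j, are the double crossovers. Comparing them with the parentals, only the k allele has switched, so k is the middle locus and the order is j – k – c.

k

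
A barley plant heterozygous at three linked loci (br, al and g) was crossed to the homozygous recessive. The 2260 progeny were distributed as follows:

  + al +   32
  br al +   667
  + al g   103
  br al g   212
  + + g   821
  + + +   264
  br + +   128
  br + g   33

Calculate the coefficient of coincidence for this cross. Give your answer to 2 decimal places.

The two most frequent reciprocal classes, br al + and + + g, are the parental types, so the F1 was br al + / + + g.
The two rarest classes, + al + and br + g, are the double crossovers. Comparing them with the parentals, only the br allele has switched, so br is the middle locus and the order is g – br – al.
g–br: (476 + 65)/2260 = 0.2394; br–al: (231 + 65)/2260 = 0.1310.
Expected DCO frequency = 0.2394 × 0.1310 ≈ 0.03136; observed = 65/2260 ≈ 0.02876.
Coefficient of coincidence = 0.02876/0.03136 ≈ 0.92.

0.92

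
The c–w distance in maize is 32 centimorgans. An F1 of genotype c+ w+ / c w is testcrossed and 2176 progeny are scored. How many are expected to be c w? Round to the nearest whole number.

A map distance of 32 centimorgans corresponds to a recombination frequency of 0.320.
The F1 is c+ w+ / c w, so c w is a parental gamete class with expected frequency (1 − r)/2 = 0.680/2 = 0.3400.
Expected number = 0.3400 × 2176 = 739.84 ≈ 740.

740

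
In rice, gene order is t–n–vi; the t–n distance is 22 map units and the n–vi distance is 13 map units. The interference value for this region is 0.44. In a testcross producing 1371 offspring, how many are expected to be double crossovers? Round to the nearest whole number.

Map distances give recombination frequencies of 0.220 and 0.130 for the two intervals.
With interference 0.44 (so coincidence = 0.56), expected double-crossover frequency = 0.220 × 0.130 × 0.56 = 0.01602.
Expected number = 0.01602 × 1371 = 21.96 ≈ 22.

22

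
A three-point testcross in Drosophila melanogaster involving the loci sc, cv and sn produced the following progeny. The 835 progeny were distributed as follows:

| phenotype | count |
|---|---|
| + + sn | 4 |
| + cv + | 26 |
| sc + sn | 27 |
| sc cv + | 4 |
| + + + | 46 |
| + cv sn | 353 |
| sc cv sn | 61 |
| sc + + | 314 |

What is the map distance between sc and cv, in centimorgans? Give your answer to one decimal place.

13.8 centimorgans

The two most frequent reciprocal classes, + cv sn and sc + +, are the parental types, so the F1 was + cv sn / sc + +.
The two rarest classes, + + sn and sc cv +, are the double crossovers. Comparing them with the parentals, only the cv allele has switched, so cv is the middle locus and the order is sn – cv – sc.
Crossovers in the cv–sc interval produce the single-crossover classes sc cv sn and + + + (61 + 46 = 107) plus the double crossovers (8).
RF(cv–sc) = (107 + 8) / 835 = 115/835 = 0.1377 → 13.8 centimorgans.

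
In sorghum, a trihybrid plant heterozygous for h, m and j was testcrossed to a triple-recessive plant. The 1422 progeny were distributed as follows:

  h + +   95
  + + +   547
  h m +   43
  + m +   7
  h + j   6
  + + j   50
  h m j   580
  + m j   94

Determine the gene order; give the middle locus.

m

The two most frequent reciprocal classes, h m j and + + +, are the parental types, so the F1 was h m j / + + +.
The two rarest classes, h + j and + m +, are the double crossovers. Comparing them with the parentals, only the m allele has switched, so m is the middle locus and the order is h – m – j.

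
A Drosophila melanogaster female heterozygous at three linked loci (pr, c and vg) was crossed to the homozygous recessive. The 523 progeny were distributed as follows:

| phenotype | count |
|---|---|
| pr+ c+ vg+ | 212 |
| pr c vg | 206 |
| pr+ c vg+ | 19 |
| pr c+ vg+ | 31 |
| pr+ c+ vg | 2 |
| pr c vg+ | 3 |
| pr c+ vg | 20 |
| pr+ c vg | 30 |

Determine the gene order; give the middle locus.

The two most frequent reciprocal classes, pr c vg and pr+ c+ vg+, are the parental types, so the F1 was pr c vg / pr+ c+ vg+.
The two rarest classes, pr c vg+ and pr+ c+ vg, are the double crossovers. Comparing them with the parentals, only the vg allele has switched, so vg is the middle locus and the order is c – vg – pr.

vg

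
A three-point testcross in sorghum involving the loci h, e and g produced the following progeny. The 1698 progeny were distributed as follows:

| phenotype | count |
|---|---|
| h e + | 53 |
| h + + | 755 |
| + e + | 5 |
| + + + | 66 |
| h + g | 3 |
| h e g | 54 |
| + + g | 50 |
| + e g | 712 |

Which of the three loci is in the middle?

The two most frequent reciprocal classes, + e g and h + +, are the parental types, so the F1 was + e g / h + +.
The two rarest classes, + e + and h + g, are the double crossovers. Comparing them with the parentals, only the g allele has switched, so g is the middle locus and the order is e – g – h.

g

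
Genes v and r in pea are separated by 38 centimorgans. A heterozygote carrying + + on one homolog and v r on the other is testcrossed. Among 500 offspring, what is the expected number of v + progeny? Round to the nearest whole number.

A map distance of 38 centimorgans corresponds to a recombination frequency of 0.380.
The F1 is + + / v r, so v + is a recombinant gamete class with expected frequency r/2 = 0.380/2 = 0.1900.
Expected number = 0.1900 × 500 = 95.00 ≈ 95.

95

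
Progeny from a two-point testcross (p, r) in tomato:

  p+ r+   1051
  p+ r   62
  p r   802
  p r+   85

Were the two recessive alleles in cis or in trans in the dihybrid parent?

cis

The two most frequent classes are p+ r+ (1051) and p r (802); these are the parental (non-recombinant) types.
So the F1 carried p+ r+ on one chromosome and p r on the other — the recessive alleles are on the same chromosome (cis / coupling).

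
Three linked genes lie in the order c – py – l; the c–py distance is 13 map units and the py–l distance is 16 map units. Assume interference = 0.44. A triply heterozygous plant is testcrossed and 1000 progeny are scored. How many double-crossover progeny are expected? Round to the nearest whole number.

Map distances give recombination frequencies of 0.130 and 0.160 for the two intervals.
With interference 0.44 (so coincidence = 0.56), expected double-crossover frequency = 0.130 × 0.160 × 0.56 = 0.01165.
Expected number = 0.01165 × 1000 = 11.65 ≈ 12.

12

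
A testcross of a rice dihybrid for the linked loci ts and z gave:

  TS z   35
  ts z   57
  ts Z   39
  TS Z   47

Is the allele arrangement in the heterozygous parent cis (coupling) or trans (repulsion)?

The two most frequent classes are TS Z (47) and ts z (57); these are the parental (non-recombinant) types.
So the F1 carried TS Z on one chromosome and ts z on the other — the recessive alleles are on the same chromosome (cis / coupling).

cis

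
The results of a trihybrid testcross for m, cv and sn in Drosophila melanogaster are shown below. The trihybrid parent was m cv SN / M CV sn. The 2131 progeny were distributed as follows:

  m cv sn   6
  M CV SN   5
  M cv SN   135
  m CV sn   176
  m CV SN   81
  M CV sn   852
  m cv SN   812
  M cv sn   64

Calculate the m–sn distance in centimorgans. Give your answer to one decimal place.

15.1 centimorgans

The two rarest classes, m cv sn and M CV SN, are the double crossovers. Comparing them with the parentals, only the sn allele has switched, so sn is the middle locus and the order is m – sn – cv.
Crossovers in the m–sn interval produce the single-crossover classes M cv SN and m CV sn (135 + 176 = 311) plus the double crossovers (11).
RF(m–sn) = (311 + 11) / 2131 = 322/2131 = 0.1511 → 15.1 centimorgans.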